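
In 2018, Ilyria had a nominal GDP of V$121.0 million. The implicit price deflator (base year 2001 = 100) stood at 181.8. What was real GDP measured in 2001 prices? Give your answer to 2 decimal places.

Real GDP = Nominal / (implicit price deflator/100) = 121.0 / 1.818 = 66.56.

V$66.56 million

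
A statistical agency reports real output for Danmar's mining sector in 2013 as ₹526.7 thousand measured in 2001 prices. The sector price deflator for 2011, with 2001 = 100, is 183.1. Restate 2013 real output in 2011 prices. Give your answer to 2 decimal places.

₹964.39 thousand

Real output in 2011 prices = Real output in 2001 prices × (P_2011/P_2001) = 526.7 × 1.831 = 964.39.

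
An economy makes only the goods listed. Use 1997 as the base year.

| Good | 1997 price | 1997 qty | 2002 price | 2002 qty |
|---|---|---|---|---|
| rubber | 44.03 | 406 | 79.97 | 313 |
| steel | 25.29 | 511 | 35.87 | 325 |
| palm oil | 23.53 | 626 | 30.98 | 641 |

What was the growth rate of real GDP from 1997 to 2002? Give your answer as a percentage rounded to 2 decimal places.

-18.55%

Real GDP 1997 = Nominal GDP 1997 = 44.03·406 + 25.29·511 + 23.53·626 = 45529.15.
Real GDP 2002 (at 1997 prices) = 44.03·313 + 25.29·325 + 23.53·641 = 37083.37.
Real growth = 37083.37/45529.15 − 1 = -0.1855.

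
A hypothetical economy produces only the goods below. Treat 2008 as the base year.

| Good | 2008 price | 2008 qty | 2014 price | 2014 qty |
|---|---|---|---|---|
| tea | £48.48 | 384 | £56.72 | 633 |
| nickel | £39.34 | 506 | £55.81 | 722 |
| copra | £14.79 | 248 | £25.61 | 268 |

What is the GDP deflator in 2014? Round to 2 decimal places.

Nominal GDP 2014 = 56.72·633 + 55.81·722 + 25.61·268 = 83062.06.
Real GDP 2014 (at 2008 prices) = 48.48·633 + 39.34·722 + 14.79·268 = 63055.04.
Deflator = Nominal/Real × 100 = 83062.06/63055.04 × 100 = 131.729.

131.73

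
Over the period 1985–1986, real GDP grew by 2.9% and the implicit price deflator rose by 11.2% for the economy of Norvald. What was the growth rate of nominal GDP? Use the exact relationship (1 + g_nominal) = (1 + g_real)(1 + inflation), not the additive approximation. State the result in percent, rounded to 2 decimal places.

14.42%

(1 + g_nom) = (1 + g_real)(1 + π) = 1.0290 × 1.1120 = 1.14425.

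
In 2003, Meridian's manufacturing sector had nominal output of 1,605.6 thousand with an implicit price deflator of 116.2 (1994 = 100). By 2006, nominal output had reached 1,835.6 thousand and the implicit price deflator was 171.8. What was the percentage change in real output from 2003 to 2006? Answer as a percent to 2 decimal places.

-22.67%

Deflate each year: 2003 → 1605.6/1.162 = 1381.76; 2006 → 1835.6/1.718 = 1068.45.
So real output changed by 1068.45/1381.76 − 1 = -0.2267, i.e. -22.67%.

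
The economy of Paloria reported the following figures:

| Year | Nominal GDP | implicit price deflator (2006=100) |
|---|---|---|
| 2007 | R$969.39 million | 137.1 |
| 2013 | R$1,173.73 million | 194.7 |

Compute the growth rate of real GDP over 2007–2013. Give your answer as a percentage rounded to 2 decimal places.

-14.74%

Real GDP 2007 = 969.39 / 1.371 = 707.07.
Real GDP 2013 = 1173.73 / 1.947 = 602.84.
Real growth = 602.84 / 707.07 − 1 = -0.1474.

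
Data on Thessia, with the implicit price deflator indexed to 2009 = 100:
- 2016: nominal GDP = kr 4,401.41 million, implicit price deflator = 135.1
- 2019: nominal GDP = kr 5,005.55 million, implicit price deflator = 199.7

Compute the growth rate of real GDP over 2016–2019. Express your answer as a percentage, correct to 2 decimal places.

-23.06%

Real GDP 2016 = 4401.41 / 1.351 = 3257.89.
Real GDP 2019 = 5005.55 / 1.997 = 2506.53.
Real growth = 2506.53 / 3257.89 − 1 = -0.2306.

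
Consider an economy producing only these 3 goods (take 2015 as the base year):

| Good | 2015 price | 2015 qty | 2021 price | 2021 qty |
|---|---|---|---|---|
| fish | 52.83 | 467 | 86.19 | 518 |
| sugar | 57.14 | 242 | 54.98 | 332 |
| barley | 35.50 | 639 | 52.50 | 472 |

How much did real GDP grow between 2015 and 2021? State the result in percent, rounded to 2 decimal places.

Real GDP 2015 = Nominal GDP 2015 = 52.83·467 + 57.14·242 + 35.50·639 = 61183.99.
Real GDP 2021 (at 2015 prices) = 52.83·518 + 57.14·332 + 35.50·472 = 63092.42.
Real growth = 63092.42/61183.99 − 1 = 0.0312.

3.12%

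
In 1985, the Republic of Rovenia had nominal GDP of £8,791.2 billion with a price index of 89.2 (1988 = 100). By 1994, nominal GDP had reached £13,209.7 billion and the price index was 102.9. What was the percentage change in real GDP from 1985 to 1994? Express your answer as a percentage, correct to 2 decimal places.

30.25%

Real GDP 1985 = 8791.2 / 0.892 = 9855.61.
Real GDP 1994 = 13209.7 / 1.029 = 12837.41.
Real growth = 12837.41 / 9855.61 − 1 = 0.3025.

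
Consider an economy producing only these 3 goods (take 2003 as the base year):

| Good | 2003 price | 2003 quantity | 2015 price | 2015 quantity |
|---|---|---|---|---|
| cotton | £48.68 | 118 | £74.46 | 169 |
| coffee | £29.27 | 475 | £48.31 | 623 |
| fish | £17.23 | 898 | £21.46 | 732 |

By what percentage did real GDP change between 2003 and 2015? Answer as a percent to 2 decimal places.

11.26%

Real GDP 2003 = Nominal GDP 2003 = 48.68·118 + 29.27·475 + 17.23·898 = 35120.03.
Real GDP 2015 (at 2003 prices) = 48.68·169 + 29.27·623 + 17.23·732 = 39074.49.
Real growth = 39074.49/35120.03 − 1 = 0.1126.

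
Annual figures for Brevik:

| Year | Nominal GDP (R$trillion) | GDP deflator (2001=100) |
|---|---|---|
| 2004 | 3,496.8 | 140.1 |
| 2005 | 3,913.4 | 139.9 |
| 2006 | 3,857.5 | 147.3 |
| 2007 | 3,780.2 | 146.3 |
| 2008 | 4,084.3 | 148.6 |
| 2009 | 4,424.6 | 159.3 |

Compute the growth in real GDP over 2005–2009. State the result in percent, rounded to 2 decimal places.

-0.71%

Real GDP 2005 = 3913.4/1.399 = 2797.28.
Real GDP 2009 = 4424.6/1.593 = 2777.53.
Change = 2777.53/2797.28 − 1 = -0.0071.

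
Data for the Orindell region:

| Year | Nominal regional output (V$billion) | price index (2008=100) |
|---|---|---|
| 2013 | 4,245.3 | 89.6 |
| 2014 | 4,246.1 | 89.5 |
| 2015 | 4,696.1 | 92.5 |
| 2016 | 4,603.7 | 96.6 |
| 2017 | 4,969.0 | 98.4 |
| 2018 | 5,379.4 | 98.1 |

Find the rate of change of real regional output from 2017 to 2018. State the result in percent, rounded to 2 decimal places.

8.59%

Real regional output 2017 = 4969.0/0.984 = 5049.80.
Real regional output 2018 = 5379.4/0.981 = 5483.59.
Change = 5483.59/5049.80 − 1 = 0.0859.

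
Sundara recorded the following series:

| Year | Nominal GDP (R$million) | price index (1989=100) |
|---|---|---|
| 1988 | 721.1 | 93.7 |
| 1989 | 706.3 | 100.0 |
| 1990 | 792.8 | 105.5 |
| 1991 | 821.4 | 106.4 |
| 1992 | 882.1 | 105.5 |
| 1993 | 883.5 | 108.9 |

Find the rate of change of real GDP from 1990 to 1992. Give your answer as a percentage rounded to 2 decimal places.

11.26%

Real GDP 1990 = 792.8/1.055 = 751.47.
Real GDP 1992 = 882.1/1.055 = 836.11.
Change = 836.11/751.47 − 1 = 0.1126.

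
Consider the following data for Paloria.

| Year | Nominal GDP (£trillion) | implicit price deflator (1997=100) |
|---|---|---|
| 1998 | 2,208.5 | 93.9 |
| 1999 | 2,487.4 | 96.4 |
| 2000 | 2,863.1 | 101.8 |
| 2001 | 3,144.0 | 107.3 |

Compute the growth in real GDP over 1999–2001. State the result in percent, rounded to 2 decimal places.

Real GDP 1999 = 2487.4/0.964 = 2580.29.
Real GDP 2001 = 3144.0/1.073 = 2930.10.
Change = 2930.10/2580.29 − 1 = 0.1356.

13.56%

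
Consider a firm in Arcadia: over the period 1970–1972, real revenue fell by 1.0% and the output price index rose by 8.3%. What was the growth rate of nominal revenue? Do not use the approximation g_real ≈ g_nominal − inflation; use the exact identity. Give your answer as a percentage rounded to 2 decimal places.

(1 + g_nom) = (1 + g_real)(1 + π) = 0.9900 × 1.0830 = 1.07217.

7.22%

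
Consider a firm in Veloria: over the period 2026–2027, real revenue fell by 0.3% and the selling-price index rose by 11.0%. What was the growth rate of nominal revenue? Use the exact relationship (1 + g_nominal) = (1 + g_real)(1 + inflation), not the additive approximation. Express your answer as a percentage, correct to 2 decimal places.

10.67%

(1 + g_nom) = (1 + g_real)(1 + π) = 0.9970 × 1.1100 = 1.10667.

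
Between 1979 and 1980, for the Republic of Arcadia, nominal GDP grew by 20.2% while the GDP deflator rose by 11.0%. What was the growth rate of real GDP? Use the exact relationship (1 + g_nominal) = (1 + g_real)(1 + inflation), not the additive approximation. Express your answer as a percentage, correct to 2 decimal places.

8.29%

(1 + g_nom) = (1 + g_real)(1 + π), so g_real = 1.2020 / 1.1100 − 1 = 0.08288.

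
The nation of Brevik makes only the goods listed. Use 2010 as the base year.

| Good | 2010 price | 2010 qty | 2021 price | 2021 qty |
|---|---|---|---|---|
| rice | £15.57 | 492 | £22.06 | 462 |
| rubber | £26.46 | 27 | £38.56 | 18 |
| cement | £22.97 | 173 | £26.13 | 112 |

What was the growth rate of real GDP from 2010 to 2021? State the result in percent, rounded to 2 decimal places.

-17.06%

Real GDP 2010 = Nominal GDP 2010 = 15.57·492 + 26.46·27 + 22.97·173 = 12348.67.
Real GDP 2021 (at 2010 prices) = 15.57·462 + 26.46·18 + 22.97·112 = 10242.26.
Real growth = 10242.26/12348.67 − 1 = -0.1706.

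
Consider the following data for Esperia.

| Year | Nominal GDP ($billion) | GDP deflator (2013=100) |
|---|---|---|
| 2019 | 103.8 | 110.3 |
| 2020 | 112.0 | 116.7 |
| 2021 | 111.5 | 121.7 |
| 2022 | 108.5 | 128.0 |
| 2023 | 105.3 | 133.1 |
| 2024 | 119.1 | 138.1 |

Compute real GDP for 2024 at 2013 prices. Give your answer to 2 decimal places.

$86.24 billion

Real GDP 2024 = 119.1 / 1.381 = 86.24.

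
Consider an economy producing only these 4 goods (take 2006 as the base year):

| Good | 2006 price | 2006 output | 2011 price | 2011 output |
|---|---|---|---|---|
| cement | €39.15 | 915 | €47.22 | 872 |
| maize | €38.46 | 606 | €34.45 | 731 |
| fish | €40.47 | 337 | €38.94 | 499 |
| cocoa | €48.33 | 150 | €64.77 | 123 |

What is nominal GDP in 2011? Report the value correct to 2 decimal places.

Nominal GDP 2011 = Σ (p_2011 × q_2011) = 47.22·872 + 34.45·731 + 38.94·499 + 64.77·123 = 93756.56.

€93756.56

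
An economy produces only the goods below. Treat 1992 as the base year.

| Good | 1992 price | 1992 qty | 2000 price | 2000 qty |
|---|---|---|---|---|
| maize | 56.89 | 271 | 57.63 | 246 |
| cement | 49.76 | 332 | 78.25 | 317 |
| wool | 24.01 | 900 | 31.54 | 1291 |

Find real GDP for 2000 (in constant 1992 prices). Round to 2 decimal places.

Real GDP 2000 = Σ (p_1992 × q_2000) = 56.89·246 + 49.76·317 + 24.01·1291 = 60765.77.

60765.77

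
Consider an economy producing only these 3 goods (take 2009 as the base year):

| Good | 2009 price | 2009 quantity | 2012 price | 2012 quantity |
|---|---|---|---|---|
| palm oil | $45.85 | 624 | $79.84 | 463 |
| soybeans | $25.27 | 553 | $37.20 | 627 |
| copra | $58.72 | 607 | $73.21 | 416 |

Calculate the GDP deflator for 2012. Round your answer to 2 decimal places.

Nominal GDP 2012 = 79.84·463 + 37.20·627 + 73.21·416 = 90745.68.
Real GDP 2012 (at 2009 prices) = 45.85·463 + 25.27·627 + 58.72·416 = 61500.36.
Deflator = Nominal/Real × 100 = 90745.68/61500.36 × 100 = 147.553.

147.55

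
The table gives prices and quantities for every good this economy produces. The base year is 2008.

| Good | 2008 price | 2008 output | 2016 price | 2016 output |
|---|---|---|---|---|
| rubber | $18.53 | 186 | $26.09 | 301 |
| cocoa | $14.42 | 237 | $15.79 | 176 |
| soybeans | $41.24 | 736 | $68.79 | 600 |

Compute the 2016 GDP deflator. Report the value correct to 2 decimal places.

Nominal GDP 2016 = 26.09·301 + 15.79·176 + 68.79·600 = 51906.13.
Real GDP 2016 (at 2008 prices) = 18.53·301 + 14.42·176 + 41.24·600 = 32859.45.
Deflator = Nominal/Real × 100 = 51906.13/32859.45 × 100 = 157.964.

157.96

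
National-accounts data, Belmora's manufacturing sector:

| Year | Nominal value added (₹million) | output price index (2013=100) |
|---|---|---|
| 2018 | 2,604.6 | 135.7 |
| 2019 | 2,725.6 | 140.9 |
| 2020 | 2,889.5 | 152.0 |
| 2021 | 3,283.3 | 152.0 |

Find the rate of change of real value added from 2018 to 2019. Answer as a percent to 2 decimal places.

Real value added 2018 = 2604.6/1.357 = 1919.38.
Real value added 2019 = 2725.6/1.409 = 1934.42.
Change = 1934.42/1919.38 − 1 = 0.0078.

0.78%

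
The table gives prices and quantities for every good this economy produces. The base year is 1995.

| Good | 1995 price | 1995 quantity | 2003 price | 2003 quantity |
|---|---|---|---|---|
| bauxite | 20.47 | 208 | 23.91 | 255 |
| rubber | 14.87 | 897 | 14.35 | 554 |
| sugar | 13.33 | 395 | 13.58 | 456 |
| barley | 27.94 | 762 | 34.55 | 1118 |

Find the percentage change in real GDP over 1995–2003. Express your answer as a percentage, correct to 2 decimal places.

Real GDP 1995 = Nominal GDP 1995 = 20.47·208 + 14.87·897 + 13.33·395 + 27.94·762 = 44151.78.
Real GDP 2003 (at 1995 prices) = 20.47·255 + 14.87·554 + 13.33·456 + 27.94·1118 = 50773.23.
Real growth = 50773.23/44151.78 − 1 = 0.1500.

15.00%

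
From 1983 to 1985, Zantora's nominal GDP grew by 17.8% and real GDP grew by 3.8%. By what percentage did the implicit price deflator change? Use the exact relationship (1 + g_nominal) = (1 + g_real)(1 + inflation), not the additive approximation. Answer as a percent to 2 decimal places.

(1 + g_nom) = (1 + g_real)(1 + π), so π = 1.1780 / 1.0380 − 1 = 0.13487.

13.49%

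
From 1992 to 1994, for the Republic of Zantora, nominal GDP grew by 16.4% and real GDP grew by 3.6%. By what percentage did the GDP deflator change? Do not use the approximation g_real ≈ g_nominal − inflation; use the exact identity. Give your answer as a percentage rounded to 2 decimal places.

12.36%

(1 + g_nom) = (1 + g_real)(1 + π), so π = 1.1640 / 1.0360 − 1 = 0.12355.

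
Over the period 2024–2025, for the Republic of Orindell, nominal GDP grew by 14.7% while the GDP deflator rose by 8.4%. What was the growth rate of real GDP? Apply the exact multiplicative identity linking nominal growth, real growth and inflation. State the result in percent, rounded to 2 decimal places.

(1 + g_nom) = (1 + g_real)(1 + π), so g_real = 1.1470 / 1.0840 − 1 = 0.05812.

5.81%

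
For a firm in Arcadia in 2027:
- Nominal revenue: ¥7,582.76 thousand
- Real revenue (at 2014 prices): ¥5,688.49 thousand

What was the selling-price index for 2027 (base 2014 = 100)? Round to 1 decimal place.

selling-price index = (Nominal / Real) × 100 = 7582.76 / 5688.49 × 100 = 133.30.

133.3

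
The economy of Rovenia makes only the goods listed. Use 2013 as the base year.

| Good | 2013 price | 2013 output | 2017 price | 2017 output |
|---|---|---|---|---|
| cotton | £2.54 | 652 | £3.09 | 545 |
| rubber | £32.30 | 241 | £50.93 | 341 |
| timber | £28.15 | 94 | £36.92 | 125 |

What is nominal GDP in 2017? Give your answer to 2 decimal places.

£23666.18

Nominal GDP 2017 = Σ (p_2017 × q_2017) = 3.09·545 + 50.93·341 + 36.92·125 = 23666.18.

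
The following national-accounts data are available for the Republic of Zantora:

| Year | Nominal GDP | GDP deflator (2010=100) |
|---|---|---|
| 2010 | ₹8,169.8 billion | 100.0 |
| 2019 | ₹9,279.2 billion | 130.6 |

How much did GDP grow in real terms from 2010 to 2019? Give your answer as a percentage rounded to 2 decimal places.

Real GDP 2010 = 8169.8 / 1.000 = 8169.80.
Real GDP 2019 = 9279.2 / 1.306 = 7105.05.
Real growth = 7105.05 / 8169.80 − 1 = -0.1303.

-13.03%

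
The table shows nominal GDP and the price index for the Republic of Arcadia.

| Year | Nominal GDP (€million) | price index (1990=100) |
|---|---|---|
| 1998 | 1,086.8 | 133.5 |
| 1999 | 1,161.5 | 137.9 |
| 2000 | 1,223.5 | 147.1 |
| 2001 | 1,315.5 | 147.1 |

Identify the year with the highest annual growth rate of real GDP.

1999: real = 1161.5/1.379 = 842.28; growth vs 1998 (814.08) = 3.46%.
2000: real = 1223.5/1.471 = 831.75; growth vs 1999 (842.28) = -1.25%.
2001: real = 1315.5/1.471 = 894.29; growth vs 2000 (831.75) = 7.52%.

2001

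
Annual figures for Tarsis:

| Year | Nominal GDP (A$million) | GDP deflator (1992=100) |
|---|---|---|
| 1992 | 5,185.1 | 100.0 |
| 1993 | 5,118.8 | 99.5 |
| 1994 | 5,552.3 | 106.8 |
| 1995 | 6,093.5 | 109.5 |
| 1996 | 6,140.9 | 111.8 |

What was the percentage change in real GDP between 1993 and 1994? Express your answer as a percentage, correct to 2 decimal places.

1.05%

Real GDP 1993 = 5118.8/0.995 = 5144.52.
Real GDP 1994 = 5552.3/1.068 = 5198.78.
Change = 5198.78/5144.52 − 1 = 0.0105.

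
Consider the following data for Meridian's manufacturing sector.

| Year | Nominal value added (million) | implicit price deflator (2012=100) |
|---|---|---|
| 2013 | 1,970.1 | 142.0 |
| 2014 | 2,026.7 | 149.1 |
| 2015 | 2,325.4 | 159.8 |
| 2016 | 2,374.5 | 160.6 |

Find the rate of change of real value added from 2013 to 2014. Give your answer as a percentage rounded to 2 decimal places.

Real value added 2013 = 1970.1/1.420 = 1387.39.
Real value added 2014 = 2026.7/1.491 = 1359.29.
Change = 1359.29/1387.39 − 1 = -0.0203.

-2.03%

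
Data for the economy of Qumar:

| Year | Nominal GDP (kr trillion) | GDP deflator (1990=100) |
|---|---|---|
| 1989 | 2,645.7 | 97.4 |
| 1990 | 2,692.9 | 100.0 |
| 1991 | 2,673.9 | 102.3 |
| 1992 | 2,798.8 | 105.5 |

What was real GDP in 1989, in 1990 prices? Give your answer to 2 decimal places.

Real GDP 1989 = 2645.7 / 0.974 = 2716.32.

kr 2,716.32 trillion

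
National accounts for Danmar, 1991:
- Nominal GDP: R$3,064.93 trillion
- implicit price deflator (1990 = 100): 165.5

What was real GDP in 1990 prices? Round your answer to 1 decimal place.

Real GDP = Nominal / (implicit price deflator/100) = 3064.93 / 1.655 = 1851.92.

R$1,851.9 trillion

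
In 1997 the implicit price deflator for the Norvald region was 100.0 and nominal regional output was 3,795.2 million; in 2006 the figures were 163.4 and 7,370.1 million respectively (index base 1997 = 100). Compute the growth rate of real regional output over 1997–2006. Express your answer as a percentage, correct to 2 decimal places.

Real regional output 1997 = 3795.2 / 1.000 = 3795.20.
Real regional output 2006 = 7370.1 / 1.634 = 4510.47.
Real growth = 4510.47 / 3795.20 − 1 = 0.1885.

18.85%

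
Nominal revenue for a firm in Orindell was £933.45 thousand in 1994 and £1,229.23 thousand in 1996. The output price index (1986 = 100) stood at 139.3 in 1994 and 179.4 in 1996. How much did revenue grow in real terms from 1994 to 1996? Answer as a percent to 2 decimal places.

2.25%

Real revenue 1994 = 933.45 / 1.393 = 670.10.
Real revenue 1996 = 1229.23 / 1.794 = 685.19.
Real growth = 685.19 / 670.10 − 1 = 0.0225.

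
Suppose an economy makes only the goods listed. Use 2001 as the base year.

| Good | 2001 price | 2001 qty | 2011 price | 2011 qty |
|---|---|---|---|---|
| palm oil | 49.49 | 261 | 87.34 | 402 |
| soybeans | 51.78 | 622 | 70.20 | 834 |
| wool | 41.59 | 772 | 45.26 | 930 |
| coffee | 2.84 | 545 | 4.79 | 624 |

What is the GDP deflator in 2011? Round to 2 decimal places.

Nominal GDP 2011 = 87.34·402 + 70.20·834 + 45.26·930 + 4.79·624 = 138738.24.
Real GDP 2011 (at 2001 prices) = 49.49·402 + 51.78·834 + 41.59·930 + 2.84·624 = 103530.36.
Deflator = Nominal/Real × 100 = 138738.24/103530.36 × 100 = 134.007.

134.01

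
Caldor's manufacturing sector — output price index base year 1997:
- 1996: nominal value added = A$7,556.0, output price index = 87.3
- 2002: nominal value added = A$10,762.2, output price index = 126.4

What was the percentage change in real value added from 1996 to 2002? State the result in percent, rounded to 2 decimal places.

Real value added 1996 = 7556.0 / 0.873 = 8655.21.
Real value added 2002 = 10762.2 / 1.264 = 8514.40.
Real growth = 8514.40 / 8655.21 − 1 = -0.0163.

-1.63%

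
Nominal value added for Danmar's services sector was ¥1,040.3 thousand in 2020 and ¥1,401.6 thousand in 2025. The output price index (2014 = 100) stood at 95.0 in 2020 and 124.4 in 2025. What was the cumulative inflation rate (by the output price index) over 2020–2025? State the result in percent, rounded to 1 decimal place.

Price-level change = 124.4 / 95.0 − 1 = 0.3095.

30.9%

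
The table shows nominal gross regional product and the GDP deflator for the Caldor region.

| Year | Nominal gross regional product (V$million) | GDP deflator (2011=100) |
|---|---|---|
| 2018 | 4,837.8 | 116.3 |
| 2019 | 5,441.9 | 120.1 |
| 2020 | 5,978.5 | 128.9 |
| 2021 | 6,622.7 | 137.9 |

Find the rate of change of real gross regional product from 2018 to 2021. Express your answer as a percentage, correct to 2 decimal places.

15.45%

Real gross regional product 2018 = 4837.8/1.163 = 4159.76.
Real gross regional product 2021 = 6622.7/1.379 = 4802.54.
Change = 4802.54/4159.76 − 1 = 0.1545.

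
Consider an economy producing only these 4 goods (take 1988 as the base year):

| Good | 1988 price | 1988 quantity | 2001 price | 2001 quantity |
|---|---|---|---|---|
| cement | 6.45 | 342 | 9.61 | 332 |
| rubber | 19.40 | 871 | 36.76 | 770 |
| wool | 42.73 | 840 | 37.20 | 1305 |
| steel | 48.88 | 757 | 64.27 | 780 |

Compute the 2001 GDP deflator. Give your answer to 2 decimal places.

117.31

Nominal GDP 2001 = 9.61·332 + 36.76·770 + 37.20·1305 + 64.27·780 = 130172.32.
Real GDP 2001 (at 1988 prices) = 6.45·332 + 19.40·770 + 42.73·1305 + 48.88·780 = 110968.45.
Deflator = Nominal/Real × 100 = 130172.32/110968.45 × 100 = 117.306.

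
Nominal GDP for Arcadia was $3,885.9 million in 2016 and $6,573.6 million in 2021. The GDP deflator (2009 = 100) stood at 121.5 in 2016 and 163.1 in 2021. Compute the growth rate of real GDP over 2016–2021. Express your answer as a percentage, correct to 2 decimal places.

26.02%

Deflate each year: 2016 → 3885.9/1.215 = 3198.27; 2021 → 6573.6/1.631 = 4030.41.
So real GDP changed by 4030.41/3198.27 − 1 = 0.2602, i.e. 26.02%.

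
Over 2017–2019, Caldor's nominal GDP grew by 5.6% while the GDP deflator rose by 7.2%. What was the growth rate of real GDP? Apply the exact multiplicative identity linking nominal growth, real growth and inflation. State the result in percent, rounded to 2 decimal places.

-1.49%

(1 + g_nom) = (1 + g_real)(1 + π), so g_real = 1.0560 / 1.0720 − 1 = -0.01493.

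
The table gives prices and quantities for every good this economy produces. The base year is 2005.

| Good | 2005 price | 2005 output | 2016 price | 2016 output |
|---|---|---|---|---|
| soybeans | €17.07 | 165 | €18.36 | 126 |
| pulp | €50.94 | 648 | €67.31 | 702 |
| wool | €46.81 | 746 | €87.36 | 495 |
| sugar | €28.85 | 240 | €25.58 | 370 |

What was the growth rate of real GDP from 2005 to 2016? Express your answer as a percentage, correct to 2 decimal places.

Real GDP 2005 = Nominal GDP 2005 = 17.07·165 + 50.94·648 + 46.81·746 + 28.85·240 = 77669.93.
Real GDP 2016 (at 2005 prices) = 17.07·126 + 50.94·702 + 46.81·495 + 28.85·370 = 71756.15.
Real growth = 71756.15/77669.93 − 1 = -0.0761.

-7.61%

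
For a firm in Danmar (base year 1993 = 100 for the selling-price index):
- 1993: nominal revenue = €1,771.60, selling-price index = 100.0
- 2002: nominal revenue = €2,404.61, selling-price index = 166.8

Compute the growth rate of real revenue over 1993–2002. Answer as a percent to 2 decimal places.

Real revenue 1993 = 1771.60 / 1.000 = 1771.60.
Real revenue 2002 = 2404.61 / 1.668 = 1441.61.
Real growth = 1441.61 / 1771.60 − 1 = -0.1863.

-18.63%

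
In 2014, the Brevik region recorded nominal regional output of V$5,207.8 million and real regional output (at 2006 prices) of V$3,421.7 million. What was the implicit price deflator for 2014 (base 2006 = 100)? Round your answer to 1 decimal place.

implicit price deflator = (Nominal / Real) × 100 = 5207.8 / 3421.7 × 100 = 152.20.

152.2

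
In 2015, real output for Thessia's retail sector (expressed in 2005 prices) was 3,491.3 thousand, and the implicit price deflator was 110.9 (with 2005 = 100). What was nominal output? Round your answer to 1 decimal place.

Nominal output = Real × (implicit price deflator/100) = 3491.3 × 1.109 = 3871.85.

3,871.9 thousand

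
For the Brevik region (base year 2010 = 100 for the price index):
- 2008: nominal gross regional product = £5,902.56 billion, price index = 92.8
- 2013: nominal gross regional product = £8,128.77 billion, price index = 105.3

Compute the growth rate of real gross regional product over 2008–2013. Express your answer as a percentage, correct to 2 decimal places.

Real gross regional product 2008 = 5902.56 / 0.928 = 6360.52.
Real gross regional product 2013 = 8128.77 / 1.053 = 7719.63.
Real growth = 7719.63 / 6360.52 − 1 = 0.2137.

21.37%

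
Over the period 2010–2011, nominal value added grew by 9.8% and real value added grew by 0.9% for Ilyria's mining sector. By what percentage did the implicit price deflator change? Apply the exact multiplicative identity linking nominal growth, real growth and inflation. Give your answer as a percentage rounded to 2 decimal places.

(1 + g_nom) = (1 + g_real)(1 + π), so π = 1.0980 / 1.0090 − 1 = 0.08821.

8.82%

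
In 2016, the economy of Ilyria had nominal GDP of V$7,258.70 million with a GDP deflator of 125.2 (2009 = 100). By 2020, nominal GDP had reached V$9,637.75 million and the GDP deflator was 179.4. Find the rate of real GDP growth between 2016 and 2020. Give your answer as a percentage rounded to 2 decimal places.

-7.34%

Deflate each year: 2016 → 7258.70/1.252 = 5797.68; 2020 → 9637.75/1.794 = 5372.21.
So real GDP changed by 5372.21/5797.68 − 1 = -0.0734, i.e. -7.34%.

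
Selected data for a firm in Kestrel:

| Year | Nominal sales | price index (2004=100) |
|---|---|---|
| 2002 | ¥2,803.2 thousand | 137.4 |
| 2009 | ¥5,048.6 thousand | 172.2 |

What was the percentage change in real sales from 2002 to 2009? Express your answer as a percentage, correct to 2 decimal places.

Real sales 2002 = 2803.2 / 1.374 = 2040.17.
Real sales 2009 = 5048.6 / 1.722 = 2931.82.
Real growth = 2931.82 / 2040.17 − 1 = 0.4370.

43.70%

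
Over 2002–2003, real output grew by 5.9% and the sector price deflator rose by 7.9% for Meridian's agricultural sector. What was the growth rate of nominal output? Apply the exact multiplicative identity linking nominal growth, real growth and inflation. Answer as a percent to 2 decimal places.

(1 + g_nom) = (1 + g_real)(1 + π) = 1.0590 × 1.0790 = 1.14266.

14.27%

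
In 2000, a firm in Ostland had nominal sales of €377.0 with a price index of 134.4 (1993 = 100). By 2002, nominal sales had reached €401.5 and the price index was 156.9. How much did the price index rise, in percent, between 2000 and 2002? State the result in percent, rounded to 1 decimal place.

16.7%

Price-level change = 156.9 / 134.4 − 1 = 0.1674.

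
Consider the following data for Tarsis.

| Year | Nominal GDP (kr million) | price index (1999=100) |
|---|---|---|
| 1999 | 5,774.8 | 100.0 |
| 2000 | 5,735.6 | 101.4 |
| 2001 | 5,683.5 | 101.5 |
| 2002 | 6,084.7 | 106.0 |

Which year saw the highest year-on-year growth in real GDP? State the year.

2002

2000: real = 5735.6/1.014 = 5656.41; growth vs 1999 (5774.80) = -2.05%.
2001: real = 5683.5/1.015 = 5599.51; growth vs 2000 (5656.41) = -1.01%.
2002: real = 6084.7/1.060 = 5740.28; growth vs 2001 (5599.51) = 2.51%.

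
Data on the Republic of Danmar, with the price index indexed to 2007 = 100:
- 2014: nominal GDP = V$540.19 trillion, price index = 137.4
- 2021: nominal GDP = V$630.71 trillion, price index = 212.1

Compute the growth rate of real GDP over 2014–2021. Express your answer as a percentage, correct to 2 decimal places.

Real GDP 2014 = 540.19 / 1.374 = 393.15.
Real GDP 2021 = 630.71 / 2.121 = 297.36.
Real growth = 297.36 / 393.15 − 1 = -0.2436.

-24.36%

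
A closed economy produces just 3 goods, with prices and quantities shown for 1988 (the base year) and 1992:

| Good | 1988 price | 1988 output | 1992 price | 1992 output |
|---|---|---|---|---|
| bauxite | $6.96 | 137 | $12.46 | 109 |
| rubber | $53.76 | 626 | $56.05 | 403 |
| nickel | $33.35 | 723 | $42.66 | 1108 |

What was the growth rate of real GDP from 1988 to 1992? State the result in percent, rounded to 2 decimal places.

Real GDP 1988 = Nominal GDP 1988 = 6.96·137 + 53.76·626 + 33.35·723 = 58719.33.
Real GDP 1992 (at 1988 prices) = 6.96·109 + 53.76·403 + 33.35·1108 = 59375.72.
Real growth = 59375.72/58719.33 − 1 = 0.0112.

1.12%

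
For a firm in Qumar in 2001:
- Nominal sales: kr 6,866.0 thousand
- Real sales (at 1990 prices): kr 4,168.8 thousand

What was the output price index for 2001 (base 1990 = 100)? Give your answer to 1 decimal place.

output price index = (Nominal / Real) × 100 = 6866.0 / 4168.8 × 100 = 164.70.

164.7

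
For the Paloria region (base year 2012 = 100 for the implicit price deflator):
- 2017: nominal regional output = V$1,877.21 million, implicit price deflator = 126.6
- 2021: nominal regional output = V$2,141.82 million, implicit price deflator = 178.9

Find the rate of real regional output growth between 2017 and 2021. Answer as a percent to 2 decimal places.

Real regional output 2017 = 1877.21 / 1.266 = 1482.79.
Real regional output 2021 = 2141.82 / 1.789 = 1197.22.
Real growth = 1197.22 / 1482.79 − 1 = -0.1926.

-19.26%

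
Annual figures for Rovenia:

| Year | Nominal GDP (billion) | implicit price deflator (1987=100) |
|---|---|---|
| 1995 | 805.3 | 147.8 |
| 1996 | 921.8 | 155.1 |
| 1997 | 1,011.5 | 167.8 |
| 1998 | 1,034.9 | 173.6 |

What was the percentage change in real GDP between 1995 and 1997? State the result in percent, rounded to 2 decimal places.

Real GDP 1995 = 805.3/1.478 = 544.86.
Real GDP 1997 = 1011.5/1.678 = 602.80.
Change = 602.80/544.86 − 1 = 0.1063.

10.63%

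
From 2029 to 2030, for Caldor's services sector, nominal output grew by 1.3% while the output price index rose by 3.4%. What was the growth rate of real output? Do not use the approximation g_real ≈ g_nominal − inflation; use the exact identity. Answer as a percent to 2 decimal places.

-2.03%

(1 + g_nom) = (1 + g_real)(1 + π), so g_real = 1.0130 / 1.0340 − 1 = -0.02031.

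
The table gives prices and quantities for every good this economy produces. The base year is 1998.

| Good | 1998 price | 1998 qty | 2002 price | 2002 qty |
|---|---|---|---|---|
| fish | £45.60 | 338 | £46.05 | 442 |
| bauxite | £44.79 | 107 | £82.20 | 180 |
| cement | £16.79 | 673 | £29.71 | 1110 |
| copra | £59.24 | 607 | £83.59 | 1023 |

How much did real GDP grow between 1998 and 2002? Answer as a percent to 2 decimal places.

Real GDP 1998 = Nominal GDP 1998 = 45.60·338 + 44.79·107 + 16.79·673 + 59.24·607 = 67463.68.
Real GDP 2002 (at 1998 prices) = 45.60·442 + 44.79·180 + 16.79·1110 + 59.24·1023 = 107456.82.
Real growth = 107456.82/67463.68 − 1 = 0.5928.

59.28%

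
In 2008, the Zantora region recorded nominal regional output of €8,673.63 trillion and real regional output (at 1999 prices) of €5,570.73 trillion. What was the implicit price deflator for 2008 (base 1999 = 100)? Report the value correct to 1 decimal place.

implicit price deflator = (Nominal / Real) × 100 = 8673.63 / 5570.73 × 100 = 155.70.

155.7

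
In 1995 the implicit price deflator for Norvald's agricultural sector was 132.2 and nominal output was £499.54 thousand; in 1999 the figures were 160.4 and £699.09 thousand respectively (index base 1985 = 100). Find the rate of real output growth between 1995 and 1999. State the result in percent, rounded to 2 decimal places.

15.34%

Real output 1995 = 499.54 / 1.322 = 377.87.
Real output 1999 = 699.09 / 1.604 = 435.84.
Real growth = 435.84 / 377.87 − 1 = 0.1534.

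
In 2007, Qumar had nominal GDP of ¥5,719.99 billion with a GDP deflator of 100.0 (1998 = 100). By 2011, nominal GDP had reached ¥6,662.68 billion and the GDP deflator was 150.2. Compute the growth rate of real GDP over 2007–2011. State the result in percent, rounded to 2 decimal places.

Deflate each year: 2007 → 5719.99/1.000 = 5719.99; 2011 → 6662.68/1.502 = 4435.87.
So real GDP changed by 4435.87/5719.99 − 1 = -0.2245, i.e. -22.45%.

-22.45%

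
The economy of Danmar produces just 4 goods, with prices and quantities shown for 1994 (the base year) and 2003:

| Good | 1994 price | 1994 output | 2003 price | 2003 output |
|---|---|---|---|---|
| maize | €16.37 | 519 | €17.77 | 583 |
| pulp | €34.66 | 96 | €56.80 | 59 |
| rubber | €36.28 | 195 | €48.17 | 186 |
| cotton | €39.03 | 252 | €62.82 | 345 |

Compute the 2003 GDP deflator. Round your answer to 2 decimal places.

139.44

Nominal GDP 2003 = 17.77·583 + 56.80·59 + 48.17·186 + 62.82·345 = 44343.63.
Real GDP 2003 (at 1994 prices) = 16.37·583 + 34.66·59 + 36.28·186 + 39.03·345 = 31802.08.
Deflator = Nominal/Real × 100 = 44343.63/31802.08 × 100 = 139.436.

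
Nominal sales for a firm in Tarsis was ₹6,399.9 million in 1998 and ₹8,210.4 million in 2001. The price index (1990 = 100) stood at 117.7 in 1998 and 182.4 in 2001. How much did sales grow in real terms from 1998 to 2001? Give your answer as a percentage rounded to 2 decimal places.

Real sales 1998 = 6399.9 / 1.177 = 5437.47.
Real sales 2001 = 8210.4 / 1.824 = 4501.32.
Real growth = 4501.32 / 5437.47 − 1 = -0.1722.

-17.22%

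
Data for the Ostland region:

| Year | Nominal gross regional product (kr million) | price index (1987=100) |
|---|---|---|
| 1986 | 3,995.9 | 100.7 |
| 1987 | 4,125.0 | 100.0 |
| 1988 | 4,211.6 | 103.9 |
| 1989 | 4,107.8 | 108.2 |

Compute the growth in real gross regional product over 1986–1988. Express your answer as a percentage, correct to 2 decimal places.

2.15%

Real gross regional product 1986 = 3995.9/1.007 = 3968.12.
Real gross regional product 1988 = 4211.6/1.039 = 4053.51.
Change = 4053.51/3968.12 − 1 = 0.0215.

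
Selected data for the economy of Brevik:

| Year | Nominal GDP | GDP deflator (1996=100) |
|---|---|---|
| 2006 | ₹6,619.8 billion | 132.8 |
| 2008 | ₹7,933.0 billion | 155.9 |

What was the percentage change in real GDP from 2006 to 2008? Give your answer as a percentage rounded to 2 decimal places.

2.08%

Real GDP 2006 = 6619.8 / 1.328 = 4984.79.
Real GDP 2008 = 7933.0 / 1.559 = 5088.52.
Real growth = 5088.52 / 4984.79 − 1 = 0.0208.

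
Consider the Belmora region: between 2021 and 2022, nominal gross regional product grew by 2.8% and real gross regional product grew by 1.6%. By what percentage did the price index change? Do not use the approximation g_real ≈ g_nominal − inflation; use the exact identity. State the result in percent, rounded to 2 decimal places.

1.18%

(1 + g_nom) = (1 + g_real)(1 + π), so π = 1.0280 / 1.0160 − 1 = 0.01181.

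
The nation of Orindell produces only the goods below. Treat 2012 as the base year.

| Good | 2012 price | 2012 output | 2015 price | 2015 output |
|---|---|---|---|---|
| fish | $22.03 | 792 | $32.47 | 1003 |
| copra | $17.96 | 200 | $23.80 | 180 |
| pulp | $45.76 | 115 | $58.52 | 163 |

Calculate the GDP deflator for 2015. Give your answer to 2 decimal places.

Nominal GDP 2015 = 32.47·1003 + 23.80·180 + 58.52·163 = 46390.17.
Real GDP 2015 (at 2012 prices) = 22.03·1003 + 17.96·180 + 45.76·163 = 32787.77.
Deflator = Nominal/Real × 100 = 46390.17/32787.77 × 100 = 141.486.

141.49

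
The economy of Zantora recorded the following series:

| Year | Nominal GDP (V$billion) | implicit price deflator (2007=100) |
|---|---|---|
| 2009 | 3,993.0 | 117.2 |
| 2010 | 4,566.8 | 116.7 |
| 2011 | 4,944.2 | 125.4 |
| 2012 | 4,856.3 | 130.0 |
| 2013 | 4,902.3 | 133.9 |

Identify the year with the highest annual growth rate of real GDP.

2010: real = 4566.8/1.167 = 3913.28; growth vs 2009 (3407.00) = 14.86%.
2011: real = 4944.2/1.254 = 3942.74; growth vs 2010 (3913.28) = 0.75%.
2012: real = 4856.3/1.300 = 3735.62; growth vs 2011 (3942.74) = -5.25%.
2013: real = 4902.3/1.339 = 3661.17; growth vs 2012 (3735.62) = -1.99%.

2010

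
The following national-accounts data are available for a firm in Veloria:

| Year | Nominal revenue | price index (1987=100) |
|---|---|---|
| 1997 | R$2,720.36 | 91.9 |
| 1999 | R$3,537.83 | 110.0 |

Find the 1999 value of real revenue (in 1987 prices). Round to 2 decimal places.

Real revenue = Nominal / (price index/100) = 3537.83 / 1.100 = 3216.21.

R$3,216.21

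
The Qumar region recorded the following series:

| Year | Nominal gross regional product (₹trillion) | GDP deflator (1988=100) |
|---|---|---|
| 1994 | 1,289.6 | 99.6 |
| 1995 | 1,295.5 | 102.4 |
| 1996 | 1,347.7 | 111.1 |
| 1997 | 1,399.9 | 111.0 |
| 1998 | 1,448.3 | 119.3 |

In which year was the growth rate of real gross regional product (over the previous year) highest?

1995: real = 1295.5/1.024 = 1265.14; growth vs 1994 (1294.78) = -2.29%.
1996: real = 1347.7/1.111 = 1213.05; growth vs 1995 (1265.14) = -4.12%.
1997: real = 1399.9/1.110 = 1261.17; growth vs 1996 (1213.05) = 3.97%.
1998: real = 1448.3/1.193 = 1214.00; growth vs 1997 (1261.17) = -3.74%.

1997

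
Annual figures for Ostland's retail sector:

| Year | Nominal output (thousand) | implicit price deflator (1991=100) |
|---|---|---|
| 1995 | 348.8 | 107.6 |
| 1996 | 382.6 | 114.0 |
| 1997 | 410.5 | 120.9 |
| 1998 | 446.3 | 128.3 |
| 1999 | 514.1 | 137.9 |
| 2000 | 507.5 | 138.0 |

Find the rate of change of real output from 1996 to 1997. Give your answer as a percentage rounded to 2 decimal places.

Real output 1996 = 382.6/1.140 = 335.61.
Real output 1997 = 410.5/1.209 = 339.54.
Change = 339.54/335.61 − 1 = 0.0117.

1.17%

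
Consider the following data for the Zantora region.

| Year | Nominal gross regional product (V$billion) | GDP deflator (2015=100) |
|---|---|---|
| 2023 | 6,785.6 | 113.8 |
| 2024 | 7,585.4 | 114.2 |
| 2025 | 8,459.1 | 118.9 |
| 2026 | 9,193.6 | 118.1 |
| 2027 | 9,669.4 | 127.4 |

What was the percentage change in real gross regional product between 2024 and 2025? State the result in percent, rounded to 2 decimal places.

Real gross regional product 2024 = 7585.4/1.142 = 6642.21.
Real gross regional product 2025 = 8459.1/1.189 = 7114.47.
Change = 7114.47/6642.21 − 1 = 0.0711.

7.11%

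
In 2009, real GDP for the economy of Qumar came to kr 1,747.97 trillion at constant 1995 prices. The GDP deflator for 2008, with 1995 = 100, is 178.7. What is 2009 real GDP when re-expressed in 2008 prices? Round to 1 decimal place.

kr 3,123.6 trillion

Real GDP in 2008 prices = Real GDP in 1995 prices × (P_2008/P_1995) = 1747.97 × 1.787 = 3123.62.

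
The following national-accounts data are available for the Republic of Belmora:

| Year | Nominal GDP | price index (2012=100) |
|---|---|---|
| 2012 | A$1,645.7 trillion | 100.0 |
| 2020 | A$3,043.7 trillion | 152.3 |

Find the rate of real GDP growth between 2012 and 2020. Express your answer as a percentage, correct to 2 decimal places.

21.44%

Deflate each year: 2012 → 1645.7/1.000 = 1645.70; 2020 → 3043.7/1.523 = 1998.49.
So real GDP changed by 1998.49/1645.70 − 1 = 0.2144, i.e. 21.44%.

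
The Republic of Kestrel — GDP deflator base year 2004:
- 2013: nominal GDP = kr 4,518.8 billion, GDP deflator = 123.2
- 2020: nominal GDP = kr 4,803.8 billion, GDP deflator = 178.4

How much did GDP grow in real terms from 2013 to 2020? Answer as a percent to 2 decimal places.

-26.59%

Real GDP 2013 = 4518.8 / 1.232 = 3667.86.
Real GDP 2020 = 4803.8 / 1.784 = 2692.71.
Real growth = 2692.71 / 3667.86 − 1 = -0.2659.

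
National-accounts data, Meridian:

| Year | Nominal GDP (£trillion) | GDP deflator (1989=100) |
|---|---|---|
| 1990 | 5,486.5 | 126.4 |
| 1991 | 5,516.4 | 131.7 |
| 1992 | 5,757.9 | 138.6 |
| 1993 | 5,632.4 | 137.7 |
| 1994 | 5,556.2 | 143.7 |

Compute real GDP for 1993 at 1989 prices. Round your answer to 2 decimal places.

£4,090.34 trillion

Real GDP 1993 = 5632.4 / 1.377 = 4090.34.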